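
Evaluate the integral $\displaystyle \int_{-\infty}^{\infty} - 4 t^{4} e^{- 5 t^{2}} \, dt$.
$- \frac{3 \sqrt{5} \sqrt{\pi}}{125}$

Begin with the known integral
$$J(a) = \int_{-\infty}^{\infty} - 4 e^{- a t^{2}} \, dt = - \frac{4 \sqrt{\pi}}{\sqrt{a}}.$$

Differentiating under the integral sign brings down a factor of $(-t^2)$:
$$\frac{dJ}{da} = \int_{-\infty}^{\infty} 4 t^{2} e^{- a t^{2}} \, dt = \frac{2 \sqrt{\pi}}{a^{\frac{3}{2}}}.$$

Repeating twice in total — each differentiation brings down another $(-t^2)$ — gives
$$\frac{d^{2}J}{da^{2}} = \int_{-\infty}^{\infty} - 4 t^{4} e^{- a t^{2}} \, dt = - \frac{3 \sqrt{\pi}}{a^{\frac{5}{2}}},$$
and the integrand here is exactly the target integrand, so $I = - \frac{3 \sqrt{\pi}}{a^{\frac{5}{2}}}$.

Setting $a = 5$:
$$I = - \frac{3 \sqrt{5} \sqrt{\pi}}{125}.$$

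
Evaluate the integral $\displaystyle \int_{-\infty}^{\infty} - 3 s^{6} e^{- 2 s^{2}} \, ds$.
$- \frac{45 \sqrt{2} \sqrt{\pi}}{128}$

Consider the simpler parametrised integral
$$J(a) = \int_{-\infty}^{\infty} - 3 e^{- a s^{2}} \, ds = - \frac{3 \sqrt{\pi}}{\sqrt{a}}.$$

Differentiating under the integral sign brings down a factor of $(-s^2)$:
$$\frac{dJ}{da} = \int_{-\infty}^{\infty} 3 s^{2} e^{- a s^{2}} \, ds = \frac{3 \sqrt{\pi}}{2 a^{\frac{3}{2}}}.$$

Repeating $3$ times in total — each differentiation brings down another $(-s^2)$ — gives
$$\frac{d^{3}J}{da^{3}} = \int_{-\infty}^{\infty} 3 s^{6} e^{- a s^{2}} \, ds = \frac{45 \sqrt{\pi}}{8 a^{\frac{7}{2}}},$$
and the integrand here is $(-1)^{3}$ times the target integrand, so $I = (-1)^{3}\,\frac{d^{3}J}{da^{3}} = - \frac{45 \sqrt{\pi}}{8 a^{\frac{7}{2}}}$.

Setting $a = 2$:
$$I = - \frac{45 \sqrt{2} \sqrt{\pi}}{128}.$$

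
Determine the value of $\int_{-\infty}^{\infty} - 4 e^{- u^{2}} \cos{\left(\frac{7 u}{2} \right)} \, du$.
$- \frac{4 \sqrt{\pi}}{e^{\frac{49}{16}}}$

Treat the cosine frequency as a parameter and define $I(b) = \int_{-\infty}^{\infty} - 4 e^{- u^{2}} \cos{\left(b u \right)} \, du$.

Differentiating under the integral sign,
$$I'(b) = \int_{-\infty}^{\infty} 4 u e^{- u^{2}} \sin{\left(b u \right)} \, du.$$

Integrate $\int_{-\infty}^{\infty} u \sin(b u)\, e^{- u^{2}}\, du$ by parts with $w = \sin(b u)$ and $dv = u\, e^{- u^{2}}\, du$, giving $v = - \frac{e^{- u^{2}}}{2}$. The boundary term vanishes and
$$\int_{-\infty}^{\infty} u \sin(b u)\, e^{- u^{2}}\, du = \frac{b}{2} \int_{-\infty}^{\infty} \cos(b u)\, e^{- u^{2}}\, du,$$
so $I'(b) = - \frac{b}{2}\, I(b)$.

This is a separable first-order ODE; solving with the initial condition $I(0) = \int_{-\infty}^{\infty} - 4 e^{- u^{2}}\,du = - 4 \sqrt{\pi}$ gives
$$I(b) = - 4 \sqrt{\pi} e^{- \frac{b^{2}}{4}}.$$

Setting $b = \frac{7}{2}$:
$$I = - \frac{4 \sqrt{\pi}}{e^{\frac{49}{16}}}.$$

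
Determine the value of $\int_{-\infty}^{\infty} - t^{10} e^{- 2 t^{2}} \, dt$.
$- \frac{945 \sqrt{2} \sqrt{\pi}}{2048}$

Start from the elementary integral
$$J(a) = \int_{-\infty}^{\infty} - e^{- a t^{2}} \, dt = - \frac{\sqrt{\pi}}{\sqrt{a}}.$$

Differentiating under the integral sign brings down a factor of $(-t^2)$:
$$\frac{dJ}{da} = \int_{-\infty}^{\infty} t^{2} e^{- a t^{2}} \, dt = \frac{\sqrt{\pi}}{2 a^{\frac{3}{2}}}.$$

Repeating $5$ times in total — each differentiation brings down another $(-t^2)$ — gives
$$\frac{d^{5}J}{da^{5}} = \int_{-\infty}^{\infty} t^{10} e^{- a t^{2}} \, dt = \frac{945 \sqrt{\pi}}{32 a^{\frac{11}{2}}},$$
and the integrand here is $(-1)^{5}$ times the target integrand, so $I = (-1)^{5}\,\frac{d^{5}J}{da^{5}} = - \frac{945 \sqrt{\pi}}{32 a^{\frac{11}{2}}}$.

Setting $a = 2$:
$$I = - \frac{945 \sqrt{2} \sqrt{\pi}}{2048}.$$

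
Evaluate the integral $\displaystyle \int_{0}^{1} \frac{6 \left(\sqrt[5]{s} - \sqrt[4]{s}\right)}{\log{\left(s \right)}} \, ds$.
$- \log{\left(\frac{244140625}{191102976} \right)}$

Replace the exponent $\frac{1}{4}$ by a parameter $a$: let $I(a) = \int_{0}^{1} \frac{6 \left(\sqrt[5]{s} - s^{a}\right)}{\log{\left(s \right)}} \, ds$.

Since $\dfrac{\partial}{\partial a}\,s^{a} = s^{a} \ln s$, the $\ln s$ in the denominator cancels and
$$\frac{dI}{da} = \int_{0}^{1} -6 s^{a} \, ds = -6 \left[\frac{s^{a+1}}{a+1}\right]_0^1 = - \frac{6}{a + 1}.$$

Integrating with respect to $a$ gives $I(a) = - \log{\left(\frac{15625 \left(a + 1\right)^{6}}{46656} \right)} + C$.

At $a = \frac{1}{5}$ the integrand is identically $0$, so $I(\frac{1}{5}) = 0$. The closed form gives $0$, hence $C = 0$.

Setting $a = \frac{1}{4}$:
$$I = - \log{\left(\frac{244140625}{191102976} \right)}.$$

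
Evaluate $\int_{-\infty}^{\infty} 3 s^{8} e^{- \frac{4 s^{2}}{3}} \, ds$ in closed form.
$\frac{25515 \sqrt{3} \sqrt{\pi}}{8192}$

Start from the elementary integral
$$J(a) = \int_{-\infty}^{\infty} 3 e^{- a s^{2}} \, ds = \frac{3 \sqrt{\pi}}{\sqrt{a}}.$$

Differentiating under the integral sign brings down a factor of $(-s^2)$:
$$\frac{dJ}{da} = \int_{-\infty}^{\infty} - 3 s^{2} e^{- a s^{2}} \, ds = - \frac{3 \sqrt{\pi}}{2 a^{\frac{3}{2}}}.$$

Repeating $4$ times in total — each differentiation brings down another $(-s^2)$ — gives
$$\frac{d^{4}J}{da^{4}} = \int_{-\infty}^{\infty} 3 s^{8} e^{- a s^{2}} \, ds = \frac{315 \sqrt{\pi}}{16 a^{\frac{9}{2}}},$$
and the integrand here is exactly the target integrand, so $I = \frac{315 \sqrt{\pi}}{16 a^{\frac{9}{2}}}$.

Setting $a = \frac{4}{3}$:
$$I = \frac{25515 \sqrt{3} \sqrt{\pi}}{8192}.$$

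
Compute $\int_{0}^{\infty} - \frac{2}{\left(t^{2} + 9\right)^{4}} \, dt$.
$- \frac{5 \pi}{34992}$

Recall the elementary integral
$$J(a) = \int_{0}^{\infty} - \frac{2}{a^{2} + t^{2}} \, dt = - \frac{\pi}{a}.$$

Differentiating under the integral sign with respect to $a$,
$$\frac{dJ}{da} = \int_{0}^{\infty} \frac{4 a}{\left(a^{2} + t^{2}\right)^{2}} \, dt = \frac{\pi}{a^{2}},$$
so $\int_{0}^{\infty} - \frac{2}{\left(a^{2} + t^{2}\right)^{2}} \, dt = - \frac{\pi}{2 a^{3}}$.

Repeating — each differentiation of $1/(t^2+a^2)^j$ produces $-2ja/(t^2+a^2)^{j+1}$ — and dividing through by $-2ja$ at each step yields, after $3$ differentiations in total,
$$\int_{0}^{\infty} - \frac{2}{\left(a^{2} + t^{2}\right)^{4}} \, dt = - \frac{5 \pi}{16 a^{7}}.$$

Setting $a = 3$:
$$I = - \frac{5 \pi}{34992}.$$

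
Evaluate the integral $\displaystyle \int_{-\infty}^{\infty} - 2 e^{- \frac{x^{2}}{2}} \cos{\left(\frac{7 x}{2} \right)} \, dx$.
$- \frac{2 \sqrt{2} \sqrt{\pi}}{e^{\frac{49}{8}}}$

Define $I(b) = \int_{-\infty}^{\infty} - 2 e^{- \frac{x^{2}}{2}} \cos{\left(b x \right)} \, dx$.

Differentiating under the integral sign,
$$I'(b) = \int_{-\infty}^{\infty} 2 x e^{- \frac{x^{2}}{2}} \sin{\left(b x \right)} \, dx.$$

Integrate $\int_{-\infty}^{\infty} x \sin(b x)\, e^{- \frac{x^{2}}{2}}\, dx$ by parts with $u = \sin(b x)$ and $dv = x\, e^{- \frac{x^{2}}{2}}\, dx$, giving $v = - e^{- \frac{x^{2}}{2}}$. The boundary term vanishes and
$$\int_{-\infty}^{\infty} x \sin(b x)\, e^{- \frac{x^{2}}{2}}\, dx = b \int_{-\infty}^{\infty} \cos(b x)\, e^{- \frac{x^{2}}{2}}\, dx,$$
so $I'(b) = - b\, I(b)$.

This is a separable first-order ODE; solving with the initial condition $I(0) = \int_{-\infty}^{\infty} - 2 e^{- \frac{x^{2}}{2}}\,dx = - 2 \sqrt{2} \sqrt{\pi}$ gives
$$I(b) = - 2 \sqrt{2} \sqrt{\pi} e^{- \frac{b^{2}}{2}}.$$

Setting $b = \frac{7}{2}$:
$$I = - \frac{2 \sqrt{2} \sqrt{\pi}}{e^{\frac{49}{8}}}.$$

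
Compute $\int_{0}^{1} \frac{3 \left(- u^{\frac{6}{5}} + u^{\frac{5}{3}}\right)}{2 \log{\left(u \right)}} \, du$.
$\log{\left(\frac{80 \sqrt{330}}{1089} \right)}$

Introduce a parameter $a$ in the exponent: let $I(a) = \int_{0}^{1} \frac{3 \left(- u^{\frac{6}{5}} + u^{a}\right)}{2 \log{\left(u \right)}} \, du$.

Since $\dfrac{\partial}{\partial a}\,u^{a} = u^{a} \ln u$, the $\ln u$ in the denominator cancels and
$$\frac{dI}{da} = \int_{0}^{1} \frac{3}{2} u^{a} \, du = \frac{3}{2} \left[\frac{u^{a+1}}{a+1}\right]_0^1 = \frac{3}{2 \left(a + 1\right)}.$$

Integrating with respect to $a$ gives $I(a) = \log{\left(\frac{5 \sqrt{55} \left(a + 1\right)^{\frac{3}{2}}}{121} \right)} + C$.

At $a = \frac{6}{5}$ the integrand is identically $0$, so $I(\frac{6}{5}) = 0$. The closed form gives $0$, hence $C = 0$.

Setting $a = \frac{5}{3}$:
$$I = \log{\left(\frac{80 \sqrt{330}}{1089} \right)}.$$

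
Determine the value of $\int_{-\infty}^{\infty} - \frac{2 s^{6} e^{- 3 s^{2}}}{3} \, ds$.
$- \frac{5 \sqrt{3} \sqrt{\pi}}{324}$

Start from the elementary integral
$$J(a) = \int_{-\infty}^{\infty} - \frac{2 e^{- a s^{2}}}{3} \, ds = - \frac{2 \sqrt{\pi}}{3 \sqrt{a}}.$$

Differentiating under the integral sign brings down a factor of $(-s^2)$:
$$\frac{dJ}{da} = \int_{-\infty}^{\infty} \frac{2 s^{2} e^{- a s^{2}}}{3} \, ds = \frac{\sqrt{\pi}}{3 a^{\frac{3}{2}}}.$$

Repeating $3$ times in total — each differentiation brings down another $(-s^2)$ — gives
$$\frac{d^{3}J}{da^{3}} = \int_{-\infty}^{\infty} \frac{2 s^{6} e^{- a s^{2}}}{3} \, ds = \frac{5 \sqrt{\pi}}{4 a^{\frac{7}{2}}},$$
and the integrand here is $(-1)^{3}$ times the target integrand, so $I = (-1)^{3}\,\frac{d^{3}J}{da^{3}} = - \frac{5 \sqrt{\pi}}{4 a^{\frac{7}{2}}}$.

Setting $a = 3$:
$$I = - \frac{5 \sqrt{3} \sqrt{\pi}}{324}.$$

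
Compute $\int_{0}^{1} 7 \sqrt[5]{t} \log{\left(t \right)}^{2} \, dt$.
$\frac{875}{108}$

Start from the elementary integral
$$J(a) = \int_{0}^{1} 7 t^{a} \, dt = \frac{7}{a + 1}.$$

Differentiating under the integral sign brings down a factor of $\ln t$:
$$\frac{dJ}{da} = \int_{0}^{1} 7 t^{a} \log{\left(t \right)} \, dt = - \frac{7}{\left(a + 1\right)^{2}}.$$

Repeating twice in total — each differentiation brings down another $\ln t$ — gives
$$\frac{d^{2}J}{da^{2}} = \int_{0}^{1} 7 t^{a} \log{\left(t \right)}^{2} \, dt = \frac{14}{\left(a + 1\right)^{3}},$$
and the integrand here is exactly the target integrand, so $I = \frac{14}{\left(a + 1\right)^{3}}$.

Setting $a = \frac{1}{5}$:
$$I = \frac{875}{108}.$$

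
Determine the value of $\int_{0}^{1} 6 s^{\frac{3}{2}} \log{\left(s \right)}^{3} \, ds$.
$- \frac{576}{625}$

Begin with the known integral
$$J(a) = \int_{0}^{1} 6 s^{a} \, ds = \frac{6}{a + 1}.$$

Differentiating under the integral sign brings down a factor of $\ln s$:
$$\frac{dJ}{da} = \int_{0}^{1} 6 s^{a} \log{\left(s \right)} \, ds = - \frac{6}{\left(a + 1\right)^{2}}.$$

Repeating $3$ times in total — each differentiation brings down another $\ln s$ — gives
$$\frac{d^{3}J}{da^{3}} = \int_{0}^{1} 6 s^{a} \log{\left(s \right)}^{3} \, ds = - \frac{36}{\left(a + 1\right)^{4}},$$
and the integrand here is exactly the target integrand, so $I = - \frac{36}{\left(a + 1\right)^{4}}$.

Setting $a = \frac{3}{2}$:
$$I = - \frac{576}{625}.$$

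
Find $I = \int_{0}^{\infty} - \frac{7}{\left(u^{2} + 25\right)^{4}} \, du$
$- \frac{7 \pi}{500000}$

Recall the elementary integral
$$J(a) = \int_{0}^{\infty} - \frac{7}{a^{2} + u^{2}} \, du = - \frac{7 \pi}{2 a}.$$

Differentiating under the integral sign with respect to $a$,
$$\frac{dJ}{da} = \int_{0}^{\infty} \frac{14 a}{\left(a^{2} + u^{2}\right)^{2}} \, du = \frac{7 \pi}{2 a^{2}},$$
so $\int_{0}^{\infty} - \frac{7}{\left(a^{2} + u^{2}\right)^{2}} \, du = - \frac{7 \pi}{4 a^{3}}$.

Repeating — each differentiation of $1/(u^2+a^2)^j$ produces $-2ja/(u^2+a^2)^{j+1}$ — and dividing through by $-2ja$ at each step yields, after $3$ differentiations in total,
$$\int_{0}^{\infty} - \frac{7}{\left(a^{2} + u^{2}\right)^{4}} \, du = - \frac{35 \pi}{32 a^{7}}.$$

Setting $a = 5$:
$$I = - \frac{7 \pi}{500000}.$$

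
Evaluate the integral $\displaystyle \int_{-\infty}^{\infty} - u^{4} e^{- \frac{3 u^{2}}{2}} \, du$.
$- \frac{\sqrt{6} \sqrt{\pi}}{9}$

Start from the elementary integral
$$J(a) = \int_{-\infty}^{\infty} - e^{- a u^{2}} \, du = - \frac{\sqrt{\pi}}{\sqrt{a}}.$$

Differentiating under the integral sign brings down a factor of $(-u^2)$:
$$\frac{dJ}{da} = \int_{-\infty}^{\infty} u^{2} e^{- a u^{2}} \, du = \frac{\sqrt{\pi}}{2 a^{\frac{3}{2}}}.$$

Repeating twice in total — each differentiation brings down another $(-u^2)$ — gives
$$\frac{d^{2}J}{da^{2}} = \int_{-\infty}^{\infty} - u^{4} e^{- a u^{2}} \, du = - \frac{3 \sqrt{\pi}}{4 a^{\frac{5}{2}}},$$
and the integrand here is exactly the target integrand, so $I = - \frac{3 \sqrt{\pi}}{4 a^{\frac{5}{2}}}$.

Setting $a = \frac{3}{2}$:
$$I = - \frac{\sqrt{6} \sqrt{\pi}}{9}.$$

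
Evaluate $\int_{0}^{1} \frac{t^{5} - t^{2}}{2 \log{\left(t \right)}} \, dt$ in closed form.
$\frac{\log{\left(2 \right)}}{2}$

Replace the exponent $5$ by a parameter $a$: let $I(a) = \int_{0}^{1} \frac{- t^{2} + t^{a}}{2 \log{\left(t \right)}} \, dt$.

Since $\dfrac{\partial}{\partial a}\,t^{a} = t^{a} \ln t$, the $\ln t$ in the denominator cancels and
$$\frac{dI}{da} = \int_{0}^{1} \frac{1}{2} t^{a} \, dt = \frac{1}{2} \left[\frac{t^{a+1}}{a+1}\right]_0^1 = \frac{1}{2 \left(a + 1\right)}.$$

Integrating with respect to $a$ gives $I(a) = \frac{\log{\left(a + 1 \right)}}{2} - \frac{\log{\left(3 \right)}}{2} + C$.

At $a = 2$ the integrand is identically $0$, so $I(2) = 0$. The closed form gives $0$, hence $C = 0$.

Setting $a = 5$:
$$I = \frac{\log{\left(2 \right)}}{2}.$$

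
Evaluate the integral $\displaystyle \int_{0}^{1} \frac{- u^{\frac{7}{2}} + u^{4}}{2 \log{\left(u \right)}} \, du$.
$\log{\left(\frac{\sqrt{10}}{3} \right)}$

Consider the one-parameter family: let $I(a) = \int_{0}^{1} \frac{- u^{\frac{7}{2}} + u^{a}}{2 \log{\left(u \right)}} \, du$.

Since $\dfrac{\partial}{\partial a}\,u^{a} = u^{a} \ln u$, the $\ln u$ in the denominator cancels and
$$\frac{dI}{da} = \int_{0}^{1} \frac{1}{2} u^{a} \, du = \frac{1}{2} \left[\frac{u^{a+1}}{a+1}\right]_0^1 = \frac{1}{2 \left(a + 1\right)}.$$

Integrating with respect to $a$ gives $I(a) = \frac{\log{\left(a + 1 \right)}}{2} - \log{\left(3 \right)} + \frac{\log{\left(2 \right)}}{2} + C$.

At $a = \frac{7}{2}$ the integrand is identically $0$, so $I(\frac{7}{2}) = 0$. The closed form gives $0$, hence $C = 0$.

Setting $a = 4$:
$$I = \log{\left(\frac{\sqrt{10}}{3} \right)}.$$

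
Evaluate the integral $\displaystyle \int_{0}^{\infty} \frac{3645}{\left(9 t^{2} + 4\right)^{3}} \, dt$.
$\frac{3645 \pi}{512}$

Recall the elementary integral
$$J(a) = \int_{0}^{\infty} \frac{5}{a^{2} + t^{2}} \, dt = \frac{5 \pi}{2 a}.$$

Differentiating under the integral sign with respect to $a$,
$$\frac{dJ}{da} = \int_{0}^{\infty} - \frac{10 a}{\left(a^{2} + t^{2}\right)^{2}} \, dt = - \frac{5 \pi}{2 a^{2}},$$
so $\int_{0}^{\infty} \frac{5}{\left(a^{2} + t^{2}\right)^{2}} \, dt = \frac{5 \pi}{4 a^{3}}$.

Repeating — each differentiation of $1/(t^2+a^2)^j$ produces $-2ja/(t^2+a^2)^{j+1}$ — and dividing through by $-2ja$ at each step yields, after $2$ differentiations in total,
$$\int_{0}^{\infty} \frac{5}{\left(a^{2} + t^{2}\right)^{3}} \, dt = \frac{15 \pi}{16 a^{5}}.$$

Setting $a = \frac{2}{3}$:
$$I = \frac{3645 \pi}{512}.$$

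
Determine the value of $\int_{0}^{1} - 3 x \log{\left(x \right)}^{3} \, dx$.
$\frac{9}{8}$

Consider the simpler parametrised integral
$$J(a) = \int_{0}^{1} - 3 x^{a} \, dx = - \frac{3}{a + 1}.$$

Differentiating under the integral sign brings down a factor of $\ln x$:
$$\frac{dJ}{da} = \int_{0}^{1} - 3 x^{a} \log{\left(x \right)} \, dx = \frac{3}{\left(a + 1\right)^{2}}.$$

Repeating $3$ times in total — each differentiation brings down another $\ln x$ — gives
$$\frac{d^{3}J}{da^{3}} = \int_{0}^{1} - 3 x^{a} \log{\left(x \right)}^{3} \, dx = \frac{18}{\left(a + 1\right)^{4}},$$
and the integrand here is exactly the target integrand, so $I = \frac{18}{\left(a + 1\right)^{4}}$.

Setting $a = 1$:
$$I = \frac{9}{8}.$$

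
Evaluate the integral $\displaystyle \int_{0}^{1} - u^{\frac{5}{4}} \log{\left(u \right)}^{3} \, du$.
$\frac{512}{2187}$

Begin with the known integral
$$J(a) = \int_{0}^{1} - u^{a} \, du = - \frac{1}{a + 1}.$$

Differentiating under the integral sign brings down a factor of $\ln u$:
$$\frac{dJ}{da} = \int_{0}^{1} - u^{a} \log{\left(u \right)} \, du = \frac{1}{\left(a + 1\right)^{2}}.$$

Repeating $3$ times in total — each differentiation brings down another $\ln u$ — gives
$$\frac{d^{3}J}{da^{3}} = \int_{0}^{1} - u^{a} \log{\left(u \right)}^{3} \, du = \frac{6}{\left(a + 1\right)^{4}},$$
and the integrand here is exactly the target integrand, so $I = \frac{6}{\left(a + 1\right)^{4}}$.

Setting $a = \frac{5}{4}$:
$$I = \frac{512}{2187}.$$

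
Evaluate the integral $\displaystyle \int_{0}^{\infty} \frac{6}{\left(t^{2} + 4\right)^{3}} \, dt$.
$\frac{9 \pi}{256}$

Recall the elementary integral
$$J(a) = \int_{0}^{\infty} \frac{6}{a^{2} + t^{2}} \, dt = \frac{3 \pi}{a}.$$

Differentiating under the integral sign with respect to $a$,
$$\frac{dJ}{da} = \int_{0}^{\infty} - \frac{12 a}{\left(a^{2} + t^{2}\right)^{2}} \, dt = - \frac{3 \pi}{a^{2}},$$
so $\int_{0}^{\infty} \frac{6}{\left(a^{2} + t^{2}\right)^{2}} \, dt = \frac{3 \pi}{2 a^{3}}$.

Repeating — each differentiation of $1/(t^2+a^2)^j$ produces $-2ja/(t^2+a^2)^{j+1}$ — and dividing through by $-2ja$ at each step yields, after $2$ differentiations in total,
$$\int_{0}^{\infty} \frac{6}{\left(a^{2} + t^{2}\right)^{3}} \, dt = \frac{9 \pi}{8 a^{5}}.$$

Setting $a = 2$:
$$I = \frac{9 \pi}{256}.$$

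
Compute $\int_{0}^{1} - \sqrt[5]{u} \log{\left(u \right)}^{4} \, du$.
$- \frac{3125}{324}$

Start from the elementary integral
$$J(a) = \int_{0}^{1} - u^{a} \, du = - \frac{1}{a + 1}.$$

Differentiating under the integral sign brings down a factor of $\ln u$:
$$\frac{dJ}{da} = \int_{0}^{1} - u^{a} \log{\left(u \right)} \, du = \frac{1}{\left(a + 1\right)^{2}}.$$

Repeating $4$ times in total — each differentiation brings down another $\ln u$ — gives
$$\frac{d^{4}J}{da^{4}} = \int_{0}^{1} - u^{a} \log{\left(u \right)}^{4} \, du = - \frac{24}{\left(a + 1\right)^{5}},$$
and the integrand here is exactly the target integrand, so $I = - \frac{24}{\left(a + 1\right)^{5}}$.

Setting $a = \frac{1}{5}$:
$$I = - \frac{3125}{324}.$$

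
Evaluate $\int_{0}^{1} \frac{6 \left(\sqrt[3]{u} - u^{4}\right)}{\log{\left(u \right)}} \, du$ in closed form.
$- \log{\left(\frac{11390625}{4096} \right)}$

Introduce a parameter $a$ in the exponent: let $I(a) = \int_{0}^{1} \frac{6 \left(\sqrt[3]{u} - u^{a}\right)}{\log{\left(u \right)}} \, du$.

Since $\dfrac{\partial}{\partial a}\,u^{a} = u^{a} \ln u$, the $\ln u$ in the denominator cancels and
$$\frac{dI}{da} = \int_{0}^{1} -6 u^{a} \, du = -6 \left[\frac{u^{a+1}}{a+1}\right]_0^1 = - \frac{6}{a + 1}.$$

Integrating with respect to $a$ gives $I(a) = - \log{\left(\frac{729 \left(a + 1\right)^{6}}{4096} \right)} + C$.

At $a = \frac{1}{3}$ the integrand is identically $0$, so $I(\frac{1}{3}) = 0$. The closed form gives $0$, hence $C = 0$.

Setting $a = 4$:
$$I = - \log{\left(\frac{11390625}{4096} \right)}.$$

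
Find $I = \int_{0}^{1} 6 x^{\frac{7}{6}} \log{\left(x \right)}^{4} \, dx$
$\frac{1119744}{371293}$

Start from the elementary integral
$$J(a) = \int_{0}^{1} 6 x^{a} \, dx = \frac{6}{a + 1}.$$

Differentiating under the integral sign brings down a factor of $\ln x$:
$$\frac{dJ}{da} = \int_{0}^{1} 6 x^{a} \log{\left(x \right)} \, dx = - \frac{6}{\left(a + 1\right)^{2}}.$$

Repeating $4$ times in total — each differentiation brings down another $\ln x$ — gives
$$\frac{d^{4}J}{da^{4}} = \int_{0}^{1} 6 x^{a} \log{\left(x \right)}^{4} \, dx = \frac{144}{\left(a + 1\right)^{5}},$$
and the integrand here is exactly the target integrand, so $I = \frac{144}{\left(a + 1\right)^{5}}$.

Setting $a = \frac{7}{6}$:
$$I = \frac{1119744}{371293}.$$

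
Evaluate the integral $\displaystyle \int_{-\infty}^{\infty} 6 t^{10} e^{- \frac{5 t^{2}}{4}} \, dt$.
$\frac{72576 \sqrt{5} \sqrt{\pi}}{3125}$

Consider the simpler parametrised integral
$$J(a) = \int_{-\infty}^{\infty} 6 e^{- a t^{2}} \, dt = \frac{6 \sqrt{\pi}}{\sqrt{a}}.$$

Differentiating under the integral sign brings down a factor of $(-t^2)$:
$$\frac{dJ}{da} = \int_{-\infty}^{\infty} - 6 t^{2} e^{- a t^{2}} \, dt = - \frac{3 \sqrt{\pi}}{a^{\frac{3}{2}}}.$$

Repeating $5$ times in total — each differentiation brings down another $(-t^2)$ — gives
$$\frac{d^{5}J}{da^{5}} = \int_{-\infty}^{\infty} - 6 t^{10} e^{- a t^{2}} \, dt = - \frac{2835 \sqrt{\pi}}{16 a^{\frac{11}{2}}},$$
and the integrand here is $(-1)^{5}$ times the target integrand, so $I = (-1)^{5}\,\frac{d^{5}J}{da^{5}} = \frac{2835 \sqrt{\pi}}{16 a^{\frac{11}{2}}}$.

Setting $a = \frac{5}{4}$:
$$I = \frac{72576 \sqrt{5} \sqrt{\pi}}{3125}.$$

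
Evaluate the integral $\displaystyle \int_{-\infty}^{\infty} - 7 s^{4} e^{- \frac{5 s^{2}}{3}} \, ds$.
$- \frac{189 \sqrt{15} \sqrt{\pi}}{500}$

Begin with the known integral
$$J(a) = \int_{-\infty}^{\infty} - 7 e^{- a s^{2}} \, ds = - \frac{7 \sqrt{\pi}}{\sqrt{a}}.$$

Differentiating under the integral sign brings down a factor of $(-s^2)$:
$$\frac{dJ}{da} = \int_{-\infty}^{\infty} 7 s^{2} e^{- a s^{2}} \, ds = \frac{7 \sqrt{\pi}}{2 a^{\frac{3}{2}}}.$$

Repeating twice in total — each differentiation brings down another $(-s^2)$ — gives
$$\frac{d^{2}J}{da^{2}} = \int_{-\infty}^{\infty} - 7 s^{4} e^{- a s^{2}} \, ds = - \frac{21 \sqrt{\pi}}{4 a^{\frac{5}{2}}},$$
and the integrand here is exactly the target integrand, so $I = - \frac{21 \sqrt{\pi}}{4 a^{\frac{5}{2}}}$.

Setting $a = \frac{5}{3}$:
$$I = - \frac{189 \sqrt{15} \sqrt{\pi}}{500}.$$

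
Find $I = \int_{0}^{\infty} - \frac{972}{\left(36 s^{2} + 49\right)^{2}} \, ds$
$- \frac{81 \pi}{686}$

Start from the standard arctangent integral
$$J(a) = \int_{0}^{\infty} - \frac{3}{4 \left(a^{2} + s^{2}\right)} \, ds = - \frac{3 \pi}{8 a}.$$

Differentiating under the integral sign with respect to $a$,
$$\frac{dJ}{da} = \int_{0}^{\infty} \frac{3 a}{2 \left(a^{2} + s^{2}\right)^{2}} \, ds = \frac{3 \pi}{8 a^{2}},$$
so $\int_{0}^{\infty} - \frac{3}{4 \left(a^{2} + s^{2}\right)^{2}} \, ds = - \frac{3 \pi}{16 a^{3}}$.

Setting $a = \frac{7}{6}$:
$$I = - \frac{81 \pi}{686}.$$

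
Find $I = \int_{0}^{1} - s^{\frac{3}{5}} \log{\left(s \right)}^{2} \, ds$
$- \frac{125}{256}$

Start from the elementary integral
$$J(a) = \int_{0}^{1} - s^{a} \, ds = - \frac{1}{a + 1}.$$

Differentiating under the integral sign brings down a factor of $\ln s$:
$$\frac{dJ}{da} = \int_{0}^{1} - s^{a} \log{\left(s \right)} \, ds = \frac{1}{\left(a + 1\right)^{2}}.$$

Repeating twice in total — each differentiation brings down another $\ln s$ — gives
$$\frac{d^{2}J}{da^{2}} = \int_{0}^{1} - s^{a} \log{\left(s \right)}^{2} \, ds = - \frac{2}{\left(a + 1\right)^{3}},$$
and the integrand here is exactly the target integrand, so $I = - \frac{2}{\left(a + 1\right)^{3}}$.

Setting $a = \frac{3}{5}$:
$$I = - \frac{125}{256}.$$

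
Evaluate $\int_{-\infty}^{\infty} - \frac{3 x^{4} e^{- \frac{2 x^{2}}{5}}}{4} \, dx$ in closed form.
$- \frac{225 \sqrt{10} \sqrt{\pi}}{128}$

Start from the elementary integral
$$J(a) = \int_{-\infty}^{\infty} - \frac{3 e^{- a x^{2}}}{4} \, dx = - \frac{3 \sqrt{\pi}}{4 \sqrt{a}}.$$

Differentiating under the integral sign brings down a factor of $(-x^2)$:
$$\frac{dJ}{da} = \int_{-\infty}^{\infty} \frac{3 x^{2} e^{- a x^{2}}}{4} \, dx = \frac{3 \sqrt{\pi}}{8 a^{\frac{3}{2}}}.$$

Repeating twice in total — each differentiation brings down another $(-x^2)$ — gives
$$\frac{d^{2}J}{da^{2}} = \int_{-\infty}^{\infty} - \frac{3 x^{4} e^{- a x^{2}}}{4} \, dx = - \frac{9 \sqrt{\pi}}{16 a^{\frac{5}{2}}},$$
and the integrand here is exactly the target integrand, so $I = - \frac{9 \sqrt{\pi}}{16 a^{\frac{5}{2}}}$.

Setting $a = \frac{2}{5}$:
$$I = - \frac{225 \sqrt{10} \sqrt{\pi}}{128}.$$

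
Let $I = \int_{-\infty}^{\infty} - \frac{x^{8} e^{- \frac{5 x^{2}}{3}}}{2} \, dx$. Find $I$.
$- \frac{1701 \sqrt{15} \sqrt{\pi}}{20000}$

Begin with the known integral
$$J(a) = \int_{-\infty}^{\infty} - \frac{e^{- a x^{2}}}{2} \, dx = - \frac{\sqrt{\pi}}{2 \sqrt{a}}.$$

Differentiating under the integral sign brings down a factor of $(-x^2)$:
$$\frac{dJ}{da} = \int_{-\infty}^{\infty} \frac{x^{2} e^{- a x^{2}}}{2} \, dx = \frac{\sqrt{\pi}}{4 a^{\frac{3}{2}}}.$$

Repeating $4$ times in total — each differentiation brings down another $(-x^2)$ — gives
$$\frac{d^{4}J}{da^{4}} = \int_{-\infty}^{\infty} - \frac{x^{8} e^{- a x^{2}}}{2} \, dx = - \frac{105 \sqrt{\pi}}{32 a^{\frac{9}{2}}},$$
and the integrand here is exactly the target integrand, so $I = - \frac{105 \sqrt{\pi}}{32 a^{\frac{9}{2}}}$.

Setting $a = \frac{5}{3}$:
$$I = - \frac{1701 \sqrt{15} \sqrt{\pi}}{20000}.$$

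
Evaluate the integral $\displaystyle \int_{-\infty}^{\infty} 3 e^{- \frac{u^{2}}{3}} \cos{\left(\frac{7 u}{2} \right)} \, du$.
$\frac{3 \sqrt{3} \sqrt{\pi}}{e^{\frac{147}{16}}}$

Let $b$ denote the cosine frequency and define $I(b) = \int_{-\infty}^{\infty} 3 e^{- \frac{u^{2}}{3}} \cos{\left(b u \right)} \, du$.

Differentiating under the integral sign,
$$I'(b) = \int_{-\infty}^{\infty} - 3 u e^{- \frac{u^{2}}{3}} \sin{\left(b u \right)} \, du.$$

Integrate $\int_{-\infty}^{\infty} u \sin(b u)\, e^{- \frac{u^{2}}{3}}\, du$ by parts with $w = \sin(b u)$ and $dv = u\, e^{- \frac{u^{2}}{3}}\, du$, giving $v = - \frac{3 e^{- \frac{u^{2}}{3}}}{2}$. The boundary term vanishes and
$$\int_{-\infty}^{\infty} u \sin(b u)\, e^{- \frac{u^{2}}{3}}\, du = \frac{3 b}{2} \int_{-\infty}^{\infty} \cos(b u)\, e^{- \frac{u^{2}}{3}}\, du,$$
so $I'(b) = - \frac{3 b}{2}\, I(b)$.

This is a separable first-order ODE; solving with the initial condition $I(0) = \int_{-\infty}^{\infty} 3 e^{- \frac{u^{2}}{3}}\,du = 3 \sqrt{3} \sqrt{\pi}$ gives
$$I(b) = 3 \sqrt{3} \sqrt{\pi} e^{- \frac{3 b^{2}}{4}}.$$

Setting $b = \frac{7}{2}$:
$$I = \frac{3 \sqrt{3} \sqrt{\pi}}{e^{\frac{147}{16}}}.$$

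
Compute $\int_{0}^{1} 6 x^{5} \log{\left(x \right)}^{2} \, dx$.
$\frac{1}{18}$

Consider the simpler parametrised integral
$$J(a) = \int_{0}^{1} 6 x^{a} \, dx = \frac{6}{a + 1}.$$

Differentiating under the integral sign brings down a factor of $\ln x$:
$$\frac{dJ}{da} = \int_{0}^{1} 6 x^{a} \log{\left(x \right)} \, dx = - \frac{6}{\left(a + 1\right)^{2}}.$$

Repeating twice in total — each differentiation brings down another $\ln x$ — gives
$$\frac{d^{2}J}{da^{2}} = \int_{0}^{1} 6 x^{a} \log{\left(x \right)}^{2} \, dx = \frac{12}{\left(a + 1\right)^{3}},$$
and the integrand here is exactly the target integrand, so $I = \frac{12}{\left(a + 1\right)^{3}}$.

Setting $a = 5$:
$$I = \frac{1}{18}.$$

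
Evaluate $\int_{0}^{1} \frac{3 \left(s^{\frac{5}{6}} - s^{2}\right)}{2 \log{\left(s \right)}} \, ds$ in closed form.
$\log{\left(\frac{11 \sqrt{22}}{108} \right)}$

Consider the one-parameter family: let $I(a) = \int_{0}^{1} \frac{3 \left(- s^{2} + s^{a}\right)}{2 \log{\left(s \right)}} \, ds$.

Since $\dfrac{\partial}{\partial a}\,s^{a} = s^{a} \ln s$, the $\ln s$ in the denominator cancels and
$$\frac{dI}{da} = \int_{0}^{1} \frac{3}{2} s^{a} \, ds = \frac{3}{2} \left[\frac{s^{a+1}}{a+1}\right]_0^1 = \frac{3}{2 \left(a + 1\right)}.$$

Integrating with respect to $a$ gives $I(a) = \frac{3 \log{\left(a + 1 \right)}}{2} - \frac{3 \log{\left(3 \right)}}{2} + C$.

At $a = 2$ the integrand is identically $0$, so $I(2) = 0$. The closed form gives $0$, hence $C = 0$.

Setting $a = \frac{5}{6}$:
$$I = \log{\left(\frac{11 \sqrt{22}}{108} \right)}.$$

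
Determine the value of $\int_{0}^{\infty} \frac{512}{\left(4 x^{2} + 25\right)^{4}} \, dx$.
$\frac{8 \pi}{15625}$

Recall the elementary integral
$$J(a) = \int_{0}^{\infty} \frac{2}{a^{2} + x^{2}} \, dx = \frac{\pi}{a}.$$

Differentiating under the integral sign with respect to $a$,
$$\frac{dJ}{da} = \int_{0}^{\infty} - \frac{4 a}{\left(a^{2} + x^{2}\right)^{2}} \, dx = - \frac{\pi}{a^{2}},$$
so $\int_{0}^{\infty} \frac{2}{\left(a^{2} + x^{2}\right)^{2}} \, dx = \frac{\pi}{2 a^{3}}$.

Repeating — each differentiation of $1/(x^2+a^2)^j$ produces $-2ja/(x^2+a^2)^{j+1}$ — and dividing through by $-2ja$ at each step yields, after $3$ differentiations in total,
$$\int_{0}^{\infty} \frac{2}{\left(a^{2} + x^{2}\right)^{4}} \, dx = \frac{5 \pi}{16 a^{7}}.$$

Setting $a = \frac{5}{2}$:
$$I = \frac{8 \pi}{15625}.$$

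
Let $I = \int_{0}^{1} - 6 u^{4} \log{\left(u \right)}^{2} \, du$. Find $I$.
$- \frac{12}{125}$

Begin with the known integral
$$J(a) = \int_{0}^{1} - 6 u^{a} \, du = - \frac{6}{a + 1}.$$

Differentiating under the integral sign brings down a factor of $\ln u$:
$$\frac{dJ}{da} = \int_{0}^{1} - 6 u^{a} \log{\left(u \right)} \, du = \frac{6}{\left(a + 1\right)^{2}}.$$

Repeating twice in total — each differentiation brings down another $\ln u$ — gives
$$\frac{d^{2}J}{da^{2}} = \int_{0}^{1} - 6 u^{a} \log{\left(u \right)}^{2} \, du = - \frac{12}{\left(a + 1\right)^{3}},$$
and the integrand here is exactly the target integrand, so $I = - \frac{12}{\left(a + 1\right)^{3}}$.

Setting $a = 4$:
$$I = - \frac{12}{125}.$$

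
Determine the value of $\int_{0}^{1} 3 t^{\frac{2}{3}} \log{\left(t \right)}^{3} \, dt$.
$- \frac{1458}{625}$

Consider the simpler parametrised integral
$$J(a) = \int_{0}^{1} 3 t^{a} \, dt = \frac{3}{a + 1}.$$

Differentiating under the integral sign brings down a factor of $\ln t$:
$$\frac{dJ}{da} = \int_{0}^{1} 3 t^{a} \log{\left(t \right)} \, dt = - \frac{3}{\left(a + 1\right)^{2}}.$$

Repeating $3$ times in total — each differentiation brings down another $\ln t$ — gives
$$\frac{d^{3}J}{da^{3}} = \int_{0}^{1} 3 t^{a} \log{\left(t \right)}^{3} \, dt = - \frac{18}{\left(a + 1\right)^{4}},$$
and the integrand here is exactly the target integrand, so $I = - \frac{18}{\left(a + 1\right)^{4}}$.

Setting $a = \frac{2}{3}$:
$$I = - \frac{1458}{625}.$$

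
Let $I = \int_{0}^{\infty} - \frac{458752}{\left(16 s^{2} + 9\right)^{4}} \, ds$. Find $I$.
$- \frac{17920 \pi}{2187}$

Recall the elementary integral
$$J(a) = \int_{0}^{\infty} - \frac{7}{a^{2} + s^{2}} \, ds = - \frac{7 \pi}{2 a}.$$

Differentiating under the integral sign with respect to $a$,
$$\frac{dJ}{da} = \int_{0}^{\infty} \frac{14 a}{\left(a^{2} + s^{2}\right)^{2}} \, ds = \frac{7 \pi}{2 a^{2}},$$
so $\int_{0}^{\infty} - \frac{7}{\left(a^{2} + s^{2}\right)^{2}} \, ds = - \frac{7 \pi}{4 a^{3}}$.

Repeating — each differentiation of $1/(s^2+a^2)^j$ produces $-2ja/(s^2+a^2)^{j+1}$ — and dividing through by $-2ja$ at each step yields, after $3$ differentiations in total,
$$\int_{0}^{\infty} - \frac{7}{\left(a^{2} + s^{2}\right)^{4}} \, ds = - \frac{35 \pi}{32 a^{7}}.$$

Setting $a = \frac{3}{4}$:
$$I = - \frac{17920 \pi}{2187}.$$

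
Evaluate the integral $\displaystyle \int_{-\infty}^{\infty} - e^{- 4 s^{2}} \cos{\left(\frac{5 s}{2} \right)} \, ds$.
$- \frac{\sqrt{\pi}}{2 e^{\frac{25}{64}}}$

Define $I(b) = \int_{-\infty}^{\infty} - e^{- 4 s^{2}} \cos{\left(b s \right)} \, ds$.

Differentiating under the integral sign,
$$I'(b) = \int_{-\infty}^{\infty} s e^{- 4 s^{2}} \sin{\left(b s \right)} \, ds.$$

Integrate $\int_{-\infty}^{\infty} s \sin(b s)\, e^{- 4 s^{2}}\, ds$ by parts with $u = \sin(b s)$ and $dv = s\, e^{- 4 s^{2}}\, ds$, giving $v = - \frac{e^{- 4 s^{2}}}{8}$. The boundary term vanishes and
$$\int_{-\infty}^{\infty} s \sin(b s)\, e^{- 4 s^{2}}\, ds = \frac{b}{8} \int_{-\infty}^{\infty} \cos(b s)\, e^{- 4 s^{2}}\, ds,$$
so $I'(b) = - \frac{b}{8}\, I(b)$.

This is a separable first-order ODE; solving with the initial condition $I(0) = \int_{-\infty}^{\infty} - e^{- 4 s^{2}}\,ds = - \frac{\sqrt{\pi}}{2}$ gives
$$I(b) = - \frac{\sqrt{\pi} e^{- \frac{b^{2}}{16}}}{2}.$$

Setting $b = \frac{5}{2}$:
$$I = - \frac{\sqrt{\pi}}{2 e^{\frac{25}{64}}}.$$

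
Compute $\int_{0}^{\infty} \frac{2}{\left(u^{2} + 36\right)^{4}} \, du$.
$\frac{5 \pi}{4478976}$

Start from the standard arctangent integral
$$J(a) = \int_{0}^{\infty} \frac{2}{a^{2} + u^{2}} \, du = \frac{\pi}{a}.$$

Differentiating under the integral sign with respect to $a$,
$$\frac{dJ}{da} = \int_{0}^{\infty} - \frac{4 a}{\left(a^{2} + u^{2}\right)^{2}} \, du = - \frac{\pi}{a^{2}},$$
so $\int_{0}^{\infty} \frac{2}{\left(a^{2} + u^{2}\right)^{2}} \, du = \frac{\pi}{2 a^{3}}$.

Repeating — each differentiation of $1/(u^2+a^2)^j$ produces $-2ja/(u^2+a^2)^{j+1}$ — and dividing through by $-2ja$ at each step yields, after $3$ differentiations in total,
$$\int_{0}^{\infty} \frac{2}{\left(a^{2} + u^{2}\right)^{4}} \, du = \frac{5 \pi}{16 a^{7}}.$$

Setting $a = 6$:
$$I = \frac{5 \pi}{4478976}.$$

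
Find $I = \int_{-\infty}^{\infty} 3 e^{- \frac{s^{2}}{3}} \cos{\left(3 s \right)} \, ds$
$\frac{3 \sqrt{3} \sqrt{\pi}}{e^{\frac{27}{4}}}$

Let $b$ denote the cosine frequency and define $I(b) = \int_{-\infty}^{\infty} 3 e^{- \frac{s^{2}}{3}} \cos{\left(b s \right)} \, ds$.

Differentiating under the integral sign,
$$I'(b) = \int_{-\infty}^{\infty} - 3 s e^{- \frac{s^{2}}{3}} \sin{\left(b s \right)} \, ds.$$

Integrate $\int_{-\infty}^{\infty} s \sin(b s)\, e^{- \frac{s^{2}}{3}}\, ds$ by parts with $u = \sin(b s)$ and $dv = s\, e^{- \frac{s^{2}}{3}}\, ds$, giving $v = - \frac{3 e^{- \frac{s^{2}}{3}}}{2}$. The boundary term vanishes and
$$\int_{-\infty}^{\infty} s \sin(b s)\, e^{- \frac{s^{2}}{3}}\, ds = \frac{3 b}{2} \int_{-\infty}^{\infty} \cos(b s)\, e^{- \frac{s^{2}}{3}}\, ds,$$
so $I'(b) = - \frac{3 b}{2}\, I(b)$.

This is a separable first-order ODE; solving with the initial condition $I(0) = \int_{-\infty}^{\infty} 3 e^{- \frac{s^{2}}{3}}\,ds = 3 \sqrt{3} \sqrt{\pi}$ gives
$$I(b) = 3 \sqrt{3} \sqrt{\pi} e^{- \frac{3 b^{2}}{4}}.$$

Setting $b = 3$:
$$I = \frac{3 \sqrt{3} \sqrt{\pi}}{e^{\frac{27}{4}}}.$$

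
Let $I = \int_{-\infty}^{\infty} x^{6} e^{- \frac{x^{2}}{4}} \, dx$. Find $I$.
$240 \sqrt{\pi}$

Begin with the known integral
$$J(a) = \int_{-\infty}^{\infty} e^{- a x^{2}} \, dx = \frac{\sqrt{\pi}}{\sqrt{a}}.$$

Differentiating under the integral sign brings down a factor of $(-x^2)$:
$$\frac{dJ}{da} = \int_{-\infty}^{\infty} - x^{2} e^{- a x^{2}} \, dx = - \frac{\sqrt{\pi}}{2 a^{\frac{3}{2}}}.$$

Repeating $3$ times in total — each differentiation brings down another $(-x^2)$ — gives
$$\frac{d^{3}J}{da^{3}} = \int_{-\infty}^{\infty} - x^{6} e^{- a x^{2}} \, dx = - \frac{15 \sqrt{\pi}}{8 a^{\frac{7}{2}}},$$
and the integrand here is $(-1)^{3}$ times the target integrand, so $I = (-1)^{3}\,\frac{d^{3}J}{da^{3}} = \frac{15 \sqrt{\pi}}{8 a^{\frac{7}{2}}}$.

Setting $a = \frac{1}{4}$:
$$I = 240 \sqrt{\pi}.$$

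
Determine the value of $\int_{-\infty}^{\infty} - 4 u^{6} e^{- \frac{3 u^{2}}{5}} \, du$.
$- \frac{625 \sqrt{15} \sqrt{\pi}}{54}$

Consider the simpler parametrised integral
$$J(a) = \int_{-\infty}^{\infty} - 4 e^{- a u^{2}} \, du = - \frac{4 \sqrt{\pi}}{\sqrt{a}}.$$

Differentiating under the integral sign brings down a factor of $(-u^2)$:
$$\frac{dJ}{da} = \int_{-\infty}^{\infty} 4 u^{2} e^{- a u^{2}} \, du = \frac{2 \sqrt{\pi}}{a^{\frac{3}{2}}}.$$

Repeating $3$ times in total — each differentiation brings down another $(-u^2)$ — gives
$$\frac{d^{3}J}{da^{3}} = \int_{-\infty}^{\infty} 4 u^{6} e^{- a u^{2}} \, du = \frac{15 \sqrt{\pi}}{2 a^{\frac{7}{2}}},$$
and the integrand here is $(-1)^{3}$ times the target integrand, so $I = (-1)^{3}\,\frac{d^{3}J}{da^{3}} = - \frac{15 \sqrt{\pi}}{2 a^{\frac{7}{2}}}$.

Setting $a = \frac{3}{5}$:
$$I = - \frac{625 \sqrt{15} \sqrt{\pi}}{54}.$$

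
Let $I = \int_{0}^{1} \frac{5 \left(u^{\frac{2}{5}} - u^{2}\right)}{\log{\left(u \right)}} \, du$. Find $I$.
$\log{\left(\frac{16807}{759375} \right)}$

Consider the one-parameter family: let $I(a) = \int_{0}^{1} \frac{5 \left(- u^{2} + u^{a}\right)}{\log{\left(u \right)}} \, du$.

Since $\dfrac{\partial}{\partial a}\,u^{a} = u^{a} \ln u$, the $\ln u$ in the denominator cancels and
$$\frac{dI}{da} = \int_{0}^{1} 5 u^{a} \, du = 5 \left[\frac{u^{a+1}}{a+1}\right]_0^1 = \frac{5}{a + 1}.$$

Integrating with respect to $a$ gives $I(a) = \log{\left(\frac{\left(a + 1\right)^{5}}{243} \right)} + C$.

At $a = 2$ the integrand is identically $0$, so $I(2) = 0$. The closed form gives $0$, hence $C = 0$.

Setting $a = \frac{2}{5}$:
$$I = \log{\left(\frac{16807}{759375} \right)}.$$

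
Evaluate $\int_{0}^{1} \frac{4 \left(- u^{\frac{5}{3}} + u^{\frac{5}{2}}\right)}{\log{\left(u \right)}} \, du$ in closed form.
$\log{\left(\frac{194481}{65536} \right)}$

Replace the exponent $\frac{5}{2}$ by a parameter $a$: let $I(a) = \int_{0}^{1} \frac{4 \left(- u^{\frac{5}{3}} + u^{a}\right)}{\log{\left(u \right)}} \, du$.

Since $\dfrac{\partial}{\partial a}\,u^{a} = u^{a} \ln u$, the $\ln u$ in the denominator cancels and
$$\frac{dI}{da} = \int_{0}^{1} 4 u^{a} \, du = 4 \left[\frac{u^{a+1}}{a+1}\right]_0^1 = \frac{4}{a + 1}.$$

Integrating with respect to $a$ gives $I(a) = \log{\left(\frac{81 \left(a + 1\right)^{4}}{4096} \right)} + C$.

At $a = \frac{5}{3}$ the integrand is identically $0$, so $I(\frac{5}{3}) = 0$. The closed form gives $0$, hence $C = 0$.

Setting $a = \frac{5}{2}$:
$$I = \log{\left(\frac{194481}{65536} \right)}.$$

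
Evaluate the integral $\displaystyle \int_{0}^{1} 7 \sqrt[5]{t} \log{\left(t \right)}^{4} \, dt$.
$\frac{21875}{324}$

Begin with the known integral
$$J(a) = \int_{0}^{1} 7 t^{a} \, dt = \frac{7}{a + 1}.$$

Differentiating under the integral sign brings down a factor of $\ln t$:
$$\frac{dJ}{da} = \int_{0}^{1} 7 t^{a} \log{\left(t \right)} \, dt = - \frac{7}{\left(a + 1\right)^{2}}.$$

Repeating $4$ times in total — each differentiation brings down another $\ln t$ — gives
$$\frac{d^{4}J}{da^{4}} = \int_{0}^{1} 7 t^{a} \log{\left(t \right)}^{4} \, dt = \frac{168}{\left(a + 1\right)^{5}},$$
and the integrand here is exactly the target integrand, so $I = \frac{168}{\left(a + 1\right)^{5}}$.

Setting $a = \frac{1}{5}$:
$$I = \frac{21875}{324}.$$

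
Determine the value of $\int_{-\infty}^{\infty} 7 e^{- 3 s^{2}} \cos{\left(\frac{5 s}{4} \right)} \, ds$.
$\frac{7 \sqrt{3} \sqrt{\pi}}{3 e^{\frac{25}{192}}}$

Let $b$ denote the cosine frequency and define $I(b) = \int_{-\infty}^{\infty} 7 e^{- 3 s^{2}} \cos{\left(b s \right)} \, ds$.

Differentiating under the integral sign,
$$I'(b) = \int_{-\infty}^{\infty} - 7 s e^{- 3 s^{2}} \sin{\left(b s \right)} \, ds.$$

Integrate $\int_{-\infty}^{\infty} s \sin(b s)\, e^{- 3 s^{2}}\, ds$ by parts with $u = \sin(b s)$ and $dv = s\, e^{- 3 s^{2}}\, ds$, giving $v = - \frac{e^{- 3 s^{2}}}{6}$. The boundary term vanishes and
$$\int_{-\infty}^{\infty} s \sin(b s)\, e^{- 3 s^{2}}\, ds = \frac{b}{6} \int_{-\infty}^{\infty} \cos(b s)\, e^{- 3 s^{2}}\, ds,$$
so $I'(b) = - \frac{b}{6}\, I(b)$.

This is a separable first-order ODE; solving with the initial condition $I(0) = \int_{-\infty}^{\infty} 7 e^{- 3 s^{2}}\,ds = \frac{7 \sqrt{3} \sqrt{\pi}}{3}$ gives
$$I(b) = \frac{7 \sqrt{3} \sqrt{\pi} e^{- \frac{b^{2}}{12}}}{3}.$$

Setting $b = \frac{5}{4}$:
$$I = \frac{7 \sqrt{3} \sqrt{\pi}}{3 e^{\frac{25}{192}}}.$$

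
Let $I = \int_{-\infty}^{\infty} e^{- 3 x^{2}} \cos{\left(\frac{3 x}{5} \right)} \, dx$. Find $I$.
$\frac{\sqrt{3} \sqrt{\pi}}{3 e^{\frac{3}{100}}}$

Define $I(b) = \int_{-\infty}^{\infty} e^{- 3 x^{2}} \cos{\left(b x \right)} \, dx$.

Differentiating under the integral sign,
$$I'(b) = \int_{-\infty}^{\infty} - x e^{- 3 x^{2}} \sin{\left(b x \right)} \, dx.$$

Integrate $\int_{-\infty}^{\infty} x \sin(b x)\, e^{- 3 x^{2}}\, dx$ by parts with $u = \sin(b x)$ and $dv = x\, e^{- 3 x^{2}}\, dx$, giving $v = - \frac{e^{- 3 x^{2}}}{6}$. The boundary term vanishes and
$$\int_{-\infty}^{\infty} x \sin(b x)\, e^{- 3 x^{2}}\, dx = \frac{b}{6} \int_{-\infty}^{\infty} \cos(b x)\, e^{- 3 x^{2}}\, dx,$$
so $I'(b) = - \frac{b}{6}\, I(b)$.

This is a separable first-order ODE; solving with the initial condition $I(0) = \int_{-\infty}^{\infty} e^{- 3 x^{2}}\,dx = \frac{\sqrt{3} \sqrt{\pi}}{3}$ gives
$$I(b) = \frac{\sqrt{3} \sqrt{\pi} e^{- \frac{b^{2}}{12}}}{3}.$$

Setting $b = \frac{3}{5}$:
$$I = \frac{\sqrt{3} \sqrt{\pi}}{3 e^{\frac{3}{100}}}.$$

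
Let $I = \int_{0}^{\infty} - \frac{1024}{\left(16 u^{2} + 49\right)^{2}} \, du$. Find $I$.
$- \frac{64 \pi}{343}$

Begin with the known result
$$J(a) = \int_{0}^{\infty} - \frac{4}{a^{2} + u^{2}} \, du = - \frac{2 \pi}{a}.$$

Differentiating under the integral sign with respect to $a$,
$$\frac{dJ}{da} = \int_{0}^{\infty} \frac{8 a}{\left(a^{2} + u^{2}\right)^{2}} \, du = \frac{2 \pi}{a^{2}},$$
so $\int_{0}^{\infty} - \frac{4}{\left(a^{2} + u^{2}\right)^{2}} \, du = - \frac{\pi}{a^{3}}$.

Setting $a = \frac{7}{4}$:
$$I = - \frac{64 \pi}{343}.$$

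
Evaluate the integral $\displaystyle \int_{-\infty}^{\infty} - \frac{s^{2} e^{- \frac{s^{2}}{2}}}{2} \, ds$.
$- \frac{\sqrt{2} \sqrt{\pi}}{2}$

Start from the elementary integral
$$J(a) = \int_{-\infty}^{\infty} - \frac{e^{- a s^{2}}}{2} \, ds = - \frac{\sqrt{\pi}}{2 \sqrt{a}}.$$

Differentiating under the integral sign brings down a factor of $(-s^2)$:
$$\frac{dJ}{da} = \int_{-\infty}^{\infty} \frac{s^{2} e^{- a s^{2}}}{2} \, ds = \frac{\sqrt{\pi}}{4 a^{\frac{3}{2}}}.$$

The integral on the left is $-I$, so $I = - \frac{\sqrt{\pi}}{4 a^{\frac{3}{2}}}$.

Setting $a = \frac{1}{2}$:
$$I = - \frac{\sqrt{2} \sqrt{\pi}}{2}.$$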